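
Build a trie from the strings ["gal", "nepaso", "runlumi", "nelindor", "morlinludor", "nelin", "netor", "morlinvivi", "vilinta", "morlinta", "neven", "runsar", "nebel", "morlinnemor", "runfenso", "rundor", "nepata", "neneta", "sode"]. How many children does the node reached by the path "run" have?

Follow the path "run" to its node, then look at its outgoing edges.
Distinct next characters after "run": d, f, l, s.
That node has 4 child edges.

4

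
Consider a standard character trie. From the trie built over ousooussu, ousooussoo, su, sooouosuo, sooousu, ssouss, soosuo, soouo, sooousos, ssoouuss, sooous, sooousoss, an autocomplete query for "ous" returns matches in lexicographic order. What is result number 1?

Filter for "ous…" and sort: "ousooussoo", "ousooussu"
Position 1: ousooussoo

ousooussoo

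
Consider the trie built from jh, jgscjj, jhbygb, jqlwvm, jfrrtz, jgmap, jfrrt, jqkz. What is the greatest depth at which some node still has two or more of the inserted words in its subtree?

5

The deepest shared node is where two words last agree before diverging.
e.g. "jfrrt" and "jfrrtz" share the prefix "jfrrt" of length 5; no pair shares a longer one.
Longest shared-prefix length: 5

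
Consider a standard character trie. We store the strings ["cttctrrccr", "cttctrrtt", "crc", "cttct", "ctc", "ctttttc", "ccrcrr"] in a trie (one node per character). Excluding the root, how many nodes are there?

Count nodes per top-level branch (shared prefixes stored once):
  'c'-branch (ccrcrr, crc, ctc, cttct, cttctrrccr, cttctrrtt, ctttttc): 24 nodes
Sum: 24

24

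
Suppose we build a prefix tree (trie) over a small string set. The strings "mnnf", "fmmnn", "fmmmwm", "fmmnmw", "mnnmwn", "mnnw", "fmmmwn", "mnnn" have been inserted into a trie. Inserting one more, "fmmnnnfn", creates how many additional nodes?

"fmmnn" is already a path in the trie; the remaining "nfn" must be added.
So 8 − 5 = 3 new nodes.

3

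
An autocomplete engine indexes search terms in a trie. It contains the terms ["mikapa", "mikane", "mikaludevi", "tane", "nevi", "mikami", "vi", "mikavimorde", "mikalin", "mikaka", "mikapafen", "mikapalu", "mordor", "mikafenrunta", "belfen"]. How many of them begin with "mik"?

10

Walk to "mik"; the words in its subtree are exactly those with that prefix.
Words under "mik": mikafenrunta, mikaka, mikalin, mikaludevi, mikami, mikane, mikapa, mikapafen, mikapalu, mikavimorde
Count: 10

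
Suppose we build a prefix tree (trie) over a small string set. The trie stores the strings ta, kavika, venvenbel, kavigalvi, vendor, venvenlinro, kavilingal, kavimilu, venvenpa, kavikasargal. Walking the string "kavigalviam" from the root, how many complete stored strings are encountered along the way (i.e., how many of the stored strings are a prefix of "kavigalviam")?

Walk "kavigalviam" from the root; an end-of-word marker is hit whenever a stored word is a prefix of "kavigalviam".
Prefixes of the query that are stored words: "kavigalvi"
Count: 1

1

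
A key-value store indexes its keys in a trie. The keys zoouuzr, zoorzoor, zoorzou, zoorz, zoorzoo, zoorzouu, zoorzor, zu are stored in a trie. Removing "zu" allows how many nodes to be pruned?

1

After clearing the end-marker at "zu", prune upward until reaching a node still needed by another word.
The suffix "u" (1 node) is used only by "zu"; the node for "z" still has the child "o", so pruning stops there.
Nodes removed: 1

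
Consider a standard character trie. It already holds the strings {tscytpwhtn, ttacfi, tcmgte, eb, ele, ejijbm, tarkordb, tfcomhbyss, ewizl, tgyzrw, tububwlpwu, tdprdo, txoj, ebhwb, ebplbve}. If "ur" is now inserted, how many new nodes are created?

No existing word starts with "u", so every character of "ur" needs a new node.
2 − 0 = 2 new nodes.

2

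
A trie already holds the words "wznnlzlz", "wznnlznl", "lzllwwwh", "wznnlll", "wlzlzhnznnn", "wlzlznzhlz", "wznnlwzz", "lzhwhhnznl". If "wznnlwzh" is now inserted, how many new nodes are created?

1

Walking "wznnlwzh" from the root, the first 7 characters ("wznnlwz") follow existing edges; "h" is the first miss.
New nodes needed: |"wznnlwzh"| − 7 = 8 − 7 = 1.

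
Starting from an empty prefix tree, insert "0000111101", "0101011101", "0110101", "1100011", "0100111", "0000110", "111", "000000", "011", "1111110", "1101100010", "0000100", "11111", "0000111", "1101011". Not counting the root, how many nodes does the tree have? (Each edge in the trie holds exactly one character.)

Insert word by word; a character creates a node only if that edge doesn't already exist:
  "0000111101" → 10 new (0, 0, 0, 0, 1, 1, 1, 1, 0, 1)
  "0101011101" → prefix "0" already present; 9 new (1, 0, 1, 0, 1, 1, 1, 0, 1)
  "0110101" → prefix "01" already present; 5 new (1, 0, 1, 0, 1)
  "1100011" → 7 new (1, 1, 0, 0, 0, 1, 1)
  "0100111" → prefix "010" already present; 4 new (0, 1, 1, 1)
  "0000110" → prefix "000011" already present; 1 new (0)
  "111" → prefix "11" already present; 1 new (1)
  "000000" → prefix "0000" already present; 2 new (0, 0)
  "011" → prefix "011" already present; 0 new (none)
  "1111110" → prefix "111" already present; 4 new (1, 1, 1, 0)
  "1101100010" → prefix "110" already present; 7 new (1, 1, 0, 0, 0, 1, 0)
  "0000100" → prefix "00001" already present; 2 new (0, 0)
  "11111" → prefix "11111" already present; 0 new (none)
  "0000111" → prefix "0000111" already present; 0 new (none)
  "1101011" → prefix "1101" already present; 3 new (0, 1, 1)
Total nodes = 10 + 9 + 5 + 7 + 4 + 1 + 1 + 2 + 0 + 4 + 7 + 2 + 0 + 0 + 3 = 55

55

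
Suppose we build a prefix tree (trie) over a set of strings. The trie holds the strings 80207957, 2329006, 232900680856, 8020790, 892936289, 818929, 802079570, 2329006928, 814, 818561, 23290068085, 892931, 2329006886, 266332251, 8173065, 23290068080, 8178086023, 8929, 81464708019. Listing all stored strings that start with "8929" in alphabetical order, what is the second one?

DFS of the "8929" subtree visits, in order: "8929", "892931", "892936289"
Position 2: 892931

892931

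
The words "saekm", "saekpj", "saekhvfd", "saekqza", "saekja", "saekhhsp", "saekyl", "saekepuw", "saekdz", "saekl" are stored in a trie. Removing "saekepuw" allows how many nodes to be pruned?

4

A node on "saekepuw"'s path can go only if nothing else ends at it or branches off below it.
The suffix "epuw" (4 nodes) is used only by "saekepuw"; the node for "saek" still has the child "m", so pruning stops there.
Nodes removed: 4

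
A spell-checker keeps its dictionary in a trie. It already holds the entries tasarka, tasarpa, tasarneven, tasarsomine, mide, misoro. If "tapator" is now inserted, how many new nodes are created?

The longest prefix of "tapator" already in the trie is "ta" (length 2).
So 7 − 2 = 5 new nodes.

5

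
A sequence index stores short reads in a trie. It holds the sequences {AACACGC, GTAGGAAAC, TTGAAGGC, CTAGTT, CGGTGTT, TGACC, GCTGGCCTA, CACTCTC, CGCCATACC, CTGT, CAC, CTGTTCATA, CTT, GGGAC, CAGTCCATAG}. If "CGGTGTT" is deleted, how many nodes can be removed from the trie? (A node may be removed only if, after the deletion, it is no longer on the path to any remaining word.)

A node on "CGGTGTT"'s path can go only if nothing else ends at it or branches off below it.
The suffix "GTGTT" (5 nodes) is used only by "CGGTGTT"; the node for "CG" still has the child "C", so pruning stops there.
Nodes removed: 5

5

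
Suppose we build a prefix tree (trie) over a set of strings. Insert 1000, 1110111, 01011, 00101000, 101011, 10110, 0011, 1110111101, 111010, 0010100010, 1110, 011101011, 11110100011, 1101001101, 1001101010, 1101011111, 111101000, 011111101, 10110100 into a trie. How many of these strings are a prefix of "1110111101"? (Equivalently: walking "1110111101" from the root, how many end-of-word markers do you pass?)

3

Traverse "1110111101" character by character; count nodes along the way that are marked as word ends.
Prefixes of the query that are stored words: "1110", "1110111", "1110111101"
Count: 3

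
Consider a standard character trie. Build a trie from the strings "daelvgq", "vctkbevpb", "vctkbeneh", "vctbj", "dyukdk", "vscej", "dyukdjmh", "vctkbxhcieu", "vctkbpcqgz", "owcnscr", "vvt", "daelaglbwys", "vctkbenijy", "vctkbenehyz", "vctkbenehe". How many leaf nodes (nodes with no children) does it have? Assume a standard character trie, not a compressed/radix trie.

Leaves are exactly the stored words that no other stored word extends.
Those words: "daelaglbwys", "daelvgq", "dyukdjmh", "dyukdk", "owcnscr", "vctbj", "vctkbenehe", "vctkbenehyz", "vctkbenijy", "vctkbevpb", "vctkbpcqgz", "vctkbxhcieu", "vscej", "vvt"
Leaf count: 14

14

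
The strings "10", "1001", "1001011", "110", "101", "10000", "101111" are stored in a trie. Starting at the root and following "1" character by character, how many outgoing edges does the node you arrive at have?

2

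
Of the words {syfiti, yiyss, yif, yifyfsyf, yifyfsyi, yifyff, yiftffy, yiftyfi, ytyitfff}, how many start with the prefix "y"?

Traverse to the node for "y", then collect every word in that subtree.
Words under "y": yif, yiftffy, yiftyfi, yifyff, yifyfsyf, yifyfsyi, yiyss, ytyitfff
Count: 8

8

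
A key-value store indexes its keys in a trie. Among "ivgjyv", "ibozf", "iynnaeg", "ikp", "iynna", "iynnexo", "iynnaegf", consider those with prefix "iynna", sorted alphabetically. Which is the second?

iynnaeg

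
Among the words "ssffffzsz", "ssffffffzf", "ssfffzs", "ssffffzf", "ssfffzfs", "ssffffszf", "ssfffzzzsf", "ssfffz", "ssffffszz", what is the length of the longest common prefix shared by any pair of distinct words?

8

Equivalently: take the maximum, over all pairs, of their longest common prefix length.
"ssffffszf" and "ssffffszz" agree on "ssffffsz" (8 characters) before diverging; nothing deeper is shared.
Longest shared-prefix length: 8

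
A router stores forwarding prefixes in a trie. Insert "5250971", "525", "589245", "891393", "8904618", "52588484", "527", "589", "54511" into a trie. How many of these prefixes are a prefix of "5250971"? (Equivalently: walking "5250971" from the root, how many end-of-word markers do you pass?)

2

Traverse "5250971" character by character; count nodes along the way that are marked as word ends.
Prefixes of the query that are stored words: "525", "5250971"
Count: 2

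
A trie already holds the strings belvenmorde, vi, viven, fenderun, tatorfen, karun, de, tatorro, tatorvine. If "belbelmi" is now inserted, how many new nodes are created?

5

"bel" is already a path in the trie; the remaining "belmi" must be added.
So 8 − 3 = 5 new nodes.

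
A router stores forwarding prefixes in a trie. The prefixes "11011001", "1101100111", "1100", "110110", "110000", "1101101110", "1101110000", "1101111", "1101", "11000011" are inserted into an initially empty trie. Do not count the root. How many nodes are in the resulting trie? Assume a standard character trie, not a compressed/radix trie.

Insert word by word; a character creates a node only if that edge doesn't already exist:
  "11011001" → 8 new (1, 1, 0, 1, 1, 0, 0, 1)
  "1101100111" → prefix "11011001" already present; 2 new (1, 1)
  "1100" → prefix "110" already present; 1 new (0)
  "110110" → prefix "110110" already present; 0 new (none)
  "110000" → prefix "1100" already present; 2 new (0, 0)
  "1101101110" → prefix "110110" already present; 4 new (1, 1, 1, 0)
  "1101110000" → prefix "11011" already present; 5 new (1, 0, 0, 0, 0)
  "1101111" → prefix "110111" already present; 1 new (1)
  "1101" → prefix "1101" already present; 0 new (none)
  "11000011" → prefix "110000" already present; 2 new (1, 1)
Total nodes = 8 + 2 + 1 + 0 + 2 + 4 + 5 + 1 + 0 + 2 = 25

25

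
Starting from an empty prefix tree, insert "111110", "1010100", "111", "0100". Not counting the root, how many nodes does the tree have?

Trie structure (* marks end of a word):
(root)
├─ 0
│  └─ 1
│     └─ 0
│        └─ 0 *
└─ 1
   ├─ 0
   │  └─ 1
   │     └─ 0
   │        └─ 1
   │           └─ 0
   │              └─ 0 *
   └─ 1
      └─ 1 *
         └─ 1
            └─ 1
               └─ 0 *
Counting every labelled node above: 16.

16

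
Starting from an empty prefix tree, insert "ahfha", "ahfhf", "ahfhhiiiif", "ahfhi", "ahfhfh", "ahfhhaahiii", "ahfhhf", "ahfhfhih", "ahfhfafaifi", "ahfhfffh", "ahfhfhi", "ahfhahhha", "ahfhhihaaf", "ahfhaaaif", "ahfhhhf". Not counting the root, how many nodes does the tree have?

Count nodes per top-level branch (shared prefixes stored once):
  'a'-branch (ahfha, ahfhaaaif, ahfhahhha, ahfhf, ahfhfafaifi, ahfhfffh, ahfhfh, ahfhfhi, ahfhfhih, ahfhhaahiii, ahfhhf, ahfhhhf, ahfhhihaaf, ahfhhiiiif, ahfhi): 46 nodes
Sum: 46

46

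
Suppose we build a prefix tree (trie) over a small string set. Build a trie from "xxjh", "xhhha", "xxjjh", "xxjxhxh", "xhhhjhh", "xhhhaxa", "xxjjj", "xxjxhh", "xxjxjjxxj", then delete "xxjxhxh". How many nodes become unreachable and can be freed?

2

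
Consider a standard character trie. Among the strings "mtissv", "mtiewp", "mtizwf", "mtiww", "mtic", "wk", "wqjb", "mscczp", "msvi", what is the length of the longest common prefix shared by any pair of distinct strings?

Equivalently: take the maximum, over all pairs, of their longest common prefix length.
"mtic" and "mtiewp" agree on "mti" (3 characters) before diverging; nothing deeper is shared.
Longest shared-prefix length: 3

3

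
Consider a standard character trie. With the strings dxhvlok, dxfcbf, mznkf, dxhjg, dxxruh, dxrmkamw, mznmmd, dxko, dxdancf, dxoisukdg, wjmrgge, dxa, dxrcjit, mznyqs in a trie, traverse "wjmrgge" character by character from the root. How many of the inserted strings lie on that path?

1

Walk "wjmrgge" from the root; an end-of-word marker is hit whenever a stored word is a prefix of "wjmrgge".
Prefixes of the query that are stored words: "wjmrgge"
Count: 1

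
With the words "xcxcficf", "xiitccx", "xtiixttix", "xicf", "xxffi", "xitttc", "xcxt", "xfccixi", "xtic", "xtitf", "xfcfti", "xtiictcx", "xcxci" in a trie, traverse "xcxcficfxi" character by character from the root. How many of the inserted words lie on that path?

Walk "xcxcficfxi" from the root; an end-of-word marker is hit whenever a stored word is a prefix of "xcxcficfxi".
Prefixes of the query that are stored words: "xcxcficf"
Count: 1

1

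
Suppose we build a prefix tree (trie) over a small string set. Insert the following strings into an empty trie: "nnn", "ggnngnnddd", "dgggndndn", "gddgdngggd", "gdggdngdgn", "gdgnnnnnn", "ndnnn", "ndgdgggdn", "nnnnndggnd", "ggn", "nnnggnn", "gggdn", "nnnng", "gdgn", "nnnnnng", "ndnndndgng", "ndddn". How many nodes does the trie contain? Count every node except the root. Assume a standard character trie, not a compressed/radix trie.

82

Trace insertions, counting only characters that open a new branch:
  "nnn" → 3 new (n, n, n)
  "ggnngnnddd" → 10 new (g, g, n, n, g, n, n, d, d, d)
  "dgggndndn" → 9 new (d, g, g, g, n, d, n, d, n)
  "gddgdngggd" → prefix "g" already present; 9 new (d, d, g, d, n, g, g, g, d)
  "gdggdngdgn" → prefix "gd" already present; 8 new (g, g, d, n, g, d, g, n)
  "gdgnnnnnn" → prefix "gdg" already present; 6 new (n, n, n, n, n, n)
  "ndnnn" → prefix "n" already present; 4 new (d, n, n, n)
  "ndgdgggdn" → prefix "nd" already present; 7 new (g, d, g, g, g, d, n)
  "nnnnndggnd" → prefix "nnn" already present; 7 new (n, n, d, g, g, n, d)
  "ggn" → prefix "ggn" already present; 0 new (none)
  "nnnggnn" → prefix "nnn" already present; 4 new (g, g, n, n)
  "gggdn" → prefix "gg" already present; 3 new (g, d, n)
  "nnnng" → prefix "nnnn" already present; 1 new (g)
  "gdgn" → prefix "gdgn" already present; 0 new (none)
  "nnnnnng" → prefix "nnnnn" already present; 2 new (n, g)
  "ndnndndgng" → prefix "ndnn" already present; 6 new (d, n, d, g, n, g)
  "ndddn" → prefix "nd" already present; 3 new (d, d, n)
Total nodes = 3 + 10 + 9 + 9 + 8 + 6 + 4 + 7 + 7 + 0 + 4 + 3 + 1 + 0 + 2 + 6 + 3 = 82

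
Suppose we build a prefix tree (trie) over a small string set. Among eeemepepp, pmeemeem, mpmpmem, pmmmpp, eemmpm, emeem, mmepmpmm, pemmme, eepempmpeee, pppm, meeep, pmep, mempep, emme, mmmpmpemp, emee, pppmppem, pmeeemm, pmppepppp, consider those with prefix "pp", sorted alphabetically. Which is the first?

pppm

Words with prefix "pp", in lexicographic order: "pppm", "pppmppem"
The 1st is pppm.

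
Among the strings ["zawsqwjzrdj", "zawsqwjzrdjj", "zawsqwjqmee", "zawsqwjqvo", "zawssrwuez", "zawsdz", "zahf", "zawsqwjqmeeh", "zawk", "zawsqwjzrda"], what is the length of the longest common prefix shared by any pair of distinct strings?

11

The deepest shared node is where two words last agree before diverging.
e.g. "zawsqwjqmee" and "zawsqwjqmeeh" share the prefix "zawsqwjqmee" of length 11; no pair shares a longer one.
Longest shared-prefix length: 11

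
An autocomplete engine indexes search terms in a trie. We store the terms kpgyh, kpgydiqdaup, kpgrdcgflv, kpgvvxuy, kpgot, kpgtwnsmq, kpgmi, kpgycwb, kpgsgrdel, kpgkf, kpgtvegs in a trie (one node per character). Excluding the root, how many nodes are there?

Trace insertions, counting only characters that open a new branch:
  "kpgyh" → 5 new (k, p, g, y, h)
  "kpgydiqdaup" → prefix "kpgy" already present; 7 new (d, i, q, d, a, u, p)
  "kpgrdcgflv" → prefix "kpg" already present; 7 new (r, d, c, g, f, l, v)
  "kpgvvxuy" → prefix "kpg" already present; 5 new (v, v, x, u, y)
  "kpgot" → prefix "kpg" already present; 2 new (o, t)
  "kpgtwnsmq" → prefix "kpg" already present; 6 new (t, w, n, s, m, q)
  "kpgmi" → prefix "kpg" already present; 2 new (m, i)
  "kpgycwb" → prefix "kpgy" already present; 3 new (c, w, b)
  "kpgsgrdel" → prefix "kpg" already present; 6 new (s, g, r, d, e, l)
  "kpgkf" → prefix "kpg" already present; 2 new (k, f)
  "kpgtvegs" → prefix "kpgt" already present; 4 new (v, e, g, s)
Total nodes = 5 + 7 + 7 + 5 + 2 + 6 + 2 + 3 + 6 + 2 + 4 = 49

49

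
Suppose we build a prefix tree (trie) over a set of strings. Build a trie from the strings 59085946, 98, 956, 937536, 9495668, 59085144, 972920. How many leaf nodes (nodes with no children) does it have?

7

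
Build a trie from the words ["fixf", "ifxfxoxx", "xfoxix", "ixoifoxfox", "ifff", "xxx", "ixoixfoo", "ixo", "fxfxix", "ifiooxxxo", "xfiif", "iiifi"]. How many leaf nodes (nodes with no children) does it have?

11

Leaves are exactly the stored words that no other stored word extends.
Those words: "fixf", "fxfxix", "ifff", "ifiooxxxo", "ifxfxoxx", "iiifi", "ixoifoxfox", "ixoixfoo", "xfiif", "xfoxix", "xxx"
Leaf count: 11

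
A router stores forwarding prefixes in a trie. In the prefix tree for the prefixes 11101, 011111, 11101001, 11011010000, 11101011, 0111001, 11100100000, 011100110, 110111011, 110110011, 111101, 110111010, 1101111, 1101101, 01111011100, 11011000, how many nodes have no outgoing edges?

13

A leaf is a node with no children — equivalently, the end of a word that is not a proper prefix of any other stored word.
Those words: "011100110", "01111011100", "011111", "11011000", "110110011", "11011010000", "110111010", "110111011", "1101111", "11100100000", "11101001", "11101011", "111101"
Leaf count: 13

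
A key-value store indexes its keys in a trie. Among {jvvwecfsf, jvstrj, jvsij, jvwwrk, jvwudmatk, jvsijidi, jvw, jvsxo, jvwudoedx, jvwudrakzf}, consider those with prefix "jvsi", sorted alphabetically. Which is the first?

jvsij

Filter for "jvsi…" and sort: "jvsij", "jvsijidi"
Position 1: jvsij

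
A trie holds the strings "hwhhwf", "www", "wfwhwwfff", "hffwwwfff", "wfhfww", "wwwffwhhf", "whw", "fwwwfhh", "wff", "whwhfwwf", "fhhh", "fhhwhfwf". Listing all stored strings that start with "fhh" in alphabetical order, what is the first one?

Filter for "fhh…" and sort: "fhhh", "fhhwhfwf"
The 1st is fhhh.

fhhh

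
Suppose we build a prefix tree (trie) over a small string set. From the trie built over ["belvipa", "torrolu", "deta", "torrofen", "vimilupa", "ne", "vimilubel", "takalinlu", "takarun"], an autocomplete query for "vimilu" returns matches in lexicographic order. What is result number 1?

DFS of the "vimilu" subtree visits, in order: "vimilubel", "vimilupa"
Position 1: vimilubel

vimilubel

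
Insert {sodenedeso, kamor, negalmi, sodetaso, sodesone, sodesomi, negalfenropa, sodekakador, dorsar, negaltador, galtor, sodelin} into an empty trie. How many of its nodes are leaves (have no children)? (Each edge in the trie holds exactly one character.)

Leaves are exactly the stored words that no other stored word extends.
Those words: "dorsar", "galtor", "kamor", "negalfenropa", "negalmi", "negaltador", "sodekakador", "sodelin", "sodenedeso", "sodesomi", "sodesone", "sodetaso"
Leaf count: 12

12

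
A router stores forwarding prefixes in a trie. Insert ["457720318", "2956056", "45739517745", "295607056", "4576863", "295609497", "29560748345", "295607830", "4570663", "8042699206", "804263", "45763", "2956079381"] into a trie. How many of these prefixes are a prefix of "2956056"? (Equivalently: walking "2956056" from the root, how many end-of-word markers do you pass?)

1

Walk "2956056" from the root; an end-of-word marker is hit whenever a stored word is a prefix of "2956056".
Prefixes of the query that are stored words: "2956056"
Count: 1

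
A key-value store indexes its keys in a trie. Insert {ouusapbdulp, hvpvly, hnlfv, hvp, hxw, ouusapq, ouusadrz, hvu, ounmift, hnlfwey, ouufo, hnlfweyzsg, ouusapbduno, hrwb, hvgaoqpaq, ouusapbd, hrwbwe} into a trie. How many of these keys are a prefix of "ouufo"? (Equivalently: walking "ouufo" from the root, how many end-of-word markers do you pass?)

1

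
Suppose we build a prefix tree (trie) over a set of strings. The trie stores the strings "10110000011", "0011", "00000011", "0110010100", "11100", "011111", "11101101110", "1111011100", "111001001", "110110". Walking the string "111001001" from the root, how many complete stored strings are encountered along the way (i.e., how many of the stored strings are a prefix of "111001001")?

Traverse "111001001" character by character; count nodes along the way that are marked as word ends.
Prefixes of the query that are stored words: "11100", "111001001"
Count: 2

2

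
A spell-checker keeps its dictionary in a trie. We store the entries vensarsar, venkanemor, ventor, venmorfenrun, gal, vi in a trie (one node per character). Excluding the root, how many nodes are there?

32

Trace insertions, counting only characters that open a new branch:
  "vensarsar" → 9 new (v, e, n, s, a, r, s, a, r)
  "venkanemor" → prefix "ven" already present; 7 new (k, a, n, e, m, o, r)
  "ventor" → prefix "ven" already present; 3 new (t, o, r)
  "venmorfenrun" → prefix "ven" already present; 9 new (m, o, r, f, e, n, r, u, n)
  "gal" → 3 new (g, a, l)
  "vi" → prefix "v" already present; 1 new (i)
Total nodes = 9 + 7 + 3 + 9 + 3 + 1 = 32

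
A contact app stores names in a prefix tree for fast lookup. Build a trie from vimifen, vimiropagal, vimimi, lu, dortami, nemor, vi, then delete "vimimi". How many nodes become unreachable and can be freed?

Walk "vimimi" from the leaf back toward the root, removing each node that no remaining word uses.
The suffix "mi" (2 nodes) is used only by "vimimi"; the node for "vimi" still has the child "f", so pruning stops there.
Nodes removed: 2

2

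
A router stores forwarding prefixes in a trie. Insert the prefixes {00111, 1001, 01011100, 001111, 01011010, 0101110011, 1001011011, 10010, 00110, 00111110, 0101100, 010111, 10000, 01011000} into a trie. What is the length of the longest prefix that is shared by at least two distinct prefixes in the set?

Equivalently: take the maximum, over all pairs, of their longest common prefix length.
e.g. "01011100" and "0101110011" share the prefix "01011100" of length 8; no pair shares a longer one.
Longest shared-prefix length: 8

8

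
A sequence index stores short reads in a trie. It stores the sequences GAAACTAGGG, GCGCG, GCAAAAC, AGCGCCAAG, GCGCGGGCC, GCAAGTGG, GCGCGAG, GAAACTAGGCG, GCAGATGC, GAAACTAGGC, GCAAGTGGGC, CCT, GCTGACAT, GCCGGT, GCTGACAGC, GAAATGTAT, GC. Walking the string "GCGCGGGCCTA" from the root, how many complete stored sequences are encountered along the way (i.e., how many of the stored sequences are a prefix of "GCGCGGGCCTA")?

3

Check each prefix of "GCGCGGGCCTA" against the stored set — each match is an end-marker on the path.
Prefixes of the query that are stored words: "GC", "GCGCG", "GCGCGGGCC"
Count: 3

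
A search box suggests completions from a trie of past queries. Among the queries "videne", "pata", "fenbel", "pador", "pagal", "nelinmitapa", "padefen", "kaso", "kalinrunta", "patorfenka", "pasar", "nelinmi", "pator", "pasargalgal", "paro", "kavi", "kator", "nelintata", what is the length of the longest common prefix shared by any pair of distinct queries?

7

Look for the deepest trie node that still has at least two words in its subtree.
e.g. "nelinmi" and "nelinmitapa" share the prefix "nelinmi" of length 7; no pair shares a longer one.
Longest shared-prefix length: 7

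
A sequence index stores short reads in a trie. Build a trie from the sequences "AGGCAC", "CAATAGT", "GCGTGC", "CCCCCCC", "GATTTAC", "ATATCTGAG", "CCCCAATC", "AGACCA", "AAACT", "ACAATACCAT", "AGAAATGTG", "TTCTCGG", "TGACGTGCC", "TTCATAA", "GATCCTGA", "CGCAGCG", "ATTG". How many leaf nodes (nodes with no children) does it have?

17

A leaf is a node with no children — equivalently, the end of a word that is not a proper prefix of any other stored word.
Those words: "AAACT", "ACAATACCAT", "AGAAATGTG", "AGACCA", "AGGCAC", "ATATCTGAG", "ATTG", "CAATAGT", "CCCCAATC", "CCCCCCC", "CGCAGCG", "GATCCTGA", "GATTTAC", "GCGTGC", "TGACGTGCC", "TTCATAA", "TTCTCGG"
Leaf count: 17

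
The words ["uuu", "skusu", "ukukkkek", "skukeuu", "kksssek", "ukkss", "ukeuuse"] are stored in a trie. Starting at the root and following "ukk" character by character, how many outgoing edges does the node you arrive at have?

1

Follow the path "ukk" to its node, then look at its outgoing edges.
Distinct next characters after "ukk": s.
That node has 1 child edge.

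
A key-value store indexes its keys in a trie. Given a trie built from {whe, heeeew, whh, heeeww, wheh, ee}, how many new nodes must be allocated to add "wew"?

The longest prefix of "wew" already in the trie is "w" (length 1).
So 3 − 1 = 2 new nodes.

2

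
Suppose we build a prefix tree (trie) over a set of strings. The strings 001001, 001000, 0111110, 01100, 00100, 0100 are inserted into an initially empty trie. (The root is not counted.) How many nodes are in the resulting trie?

Insert word by word; a character creates a node only if that edge doesn't already exist:
  "001001" → 6 new (0, 0, 1, 0, 0, 1)
  "001000" → prefix "00100" already present; 1 new (0)
  "0111110" → prefix "0" already present; 6 new (1, 1, 1, 1, 1, 0)
  "01100" → prefix "011" already present; 2 new (0, 0)
  "00100" → prefix "00100" already present; 0 new (none)
  "0100" → prefix "01" already present; 2 new (0, 0)
Total nodes = 6 + 1 + 6 + 2 + 0 + 2 = 17

17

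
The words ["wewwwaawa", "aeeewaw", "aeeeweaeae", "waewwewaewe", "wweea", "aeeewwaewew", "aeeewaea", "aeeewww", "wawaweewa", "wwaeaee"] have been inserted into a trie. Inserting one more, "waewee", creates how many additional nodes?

2

"waew" is already a path in the trie; the remaining "ee" must be added.
Each of the 2 remaining characters creates one node.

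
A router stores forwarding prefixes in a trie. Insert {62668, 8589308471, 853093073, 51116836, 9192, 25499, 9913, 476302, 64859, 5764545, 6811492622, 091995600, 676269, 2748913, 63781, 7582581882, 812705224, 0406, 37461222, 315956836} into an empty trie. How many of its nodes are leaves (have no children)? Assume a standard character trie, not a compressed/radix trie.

A leaf is a node with no children — equivalently, the end of a word that is not a proper prefix of any other stored word.
Those words: "0406", "091995600", "25499", "2748913", "315956836", "37461222", "476302", "51116836", "5764545", "62668", "63781", "64859", "676269", "6811492622", "7582581882", "812705224", "853093073", "8589308471", "9192", "9913"
Leaf count: 20

20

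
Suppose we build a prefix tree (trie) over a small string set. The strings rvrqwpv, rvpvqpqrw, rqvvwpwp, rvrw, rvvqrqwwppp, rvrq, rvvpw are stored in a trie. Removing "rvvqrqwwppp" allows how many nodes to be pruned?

8

After clearing the end-marker at "rvvqrqwwppp", prune upward until reaching a node still needed by another word.
The suffix "qrqwwppp" (8 nodes) is used only by "rvvqrqwwppp"; the node for "rvv" still has the child "p", so pruning stops there.
Nodes removed: 8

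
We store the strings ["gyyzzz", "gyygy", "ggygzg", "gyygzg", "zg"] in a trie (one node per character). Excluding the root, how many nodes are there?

17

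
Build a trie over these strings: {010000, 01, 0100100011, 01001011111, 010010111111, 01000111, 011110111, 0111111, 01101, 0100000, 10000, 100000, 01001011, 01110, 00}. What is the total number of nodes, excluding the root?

41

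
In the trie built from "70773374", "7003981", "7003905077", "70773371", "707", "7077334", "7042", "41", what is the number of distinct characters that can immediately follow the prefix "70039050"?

1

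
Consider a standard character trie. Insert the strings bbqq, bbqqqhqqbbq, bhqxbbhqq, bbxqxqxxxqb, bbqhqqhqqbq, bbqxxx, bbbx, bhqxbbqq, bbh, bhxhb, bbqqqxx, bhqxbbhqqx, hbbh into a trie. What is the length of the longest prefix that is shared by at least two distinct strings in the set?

The deepest shared node is where two words last agree before diverging.
e.g. "bhqxbbhqq" and "bhqxbbhqqx" share the prefix "bhqxbbhqq" of length 9; no pair shares a longer one.
Longest shared-prefix length: 9

9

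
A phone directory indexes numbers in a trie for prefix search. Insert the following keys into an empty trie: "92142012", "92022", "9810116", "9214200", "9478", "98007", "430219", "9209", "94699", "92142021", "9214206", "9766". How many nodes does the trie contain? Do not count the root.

40

For each word, the new-node count is its length minus the longest prefix already in the trie:
  "92142012" → 8 new (9, 2, 1, 4, 2, 0, 1, 2)
  "92022" → prefix "92" already present; 3 new (0, 2, 2)
  "9810116" → prefix "9" already present; 6 new (8, 1, 0, 1, 1, 6)
  "9214200" → prefix "921420" already present; 1 new (0)
  "9478" → prefix "9" already present; 3 new (4, 7, 8)
  "98007" → prefix "98" already present; 3 new (0, 0, 7)
  "430219" → 6 new (4, 3, 0, 2, 1, 9)
  "9209" → prefix "920" already present; 1 new (9)
  "94699" → prefix "94" already present; 3 new (6, 9, 9)
  "92142021" → prefix "921420" already present; 2 new (2, 1)
  "9214206" → prefix "921420" already present; 1 new (6)
  "9766" → prefix "9" already present; 3 new (7, 6, 6)
Total nodes = 8 + 3 + 6 + 1 + 3 + 3 + 6 + 1 + 3 + 2 + 1 + 3 = 40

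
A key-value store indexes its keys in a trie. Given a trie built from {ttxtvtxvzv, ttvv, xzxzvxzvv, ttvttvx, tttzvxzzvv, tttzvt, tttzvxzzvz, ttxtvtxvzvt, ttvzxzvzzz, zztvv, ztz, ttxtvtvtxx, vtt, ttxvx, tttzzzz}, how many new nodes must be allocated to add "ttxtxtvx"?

The longest prefix of "ttxtxtvx" already in the trie is "ttxt" (length 4).
New nodes needed: |"ttxtxtvx"| − 4 = 8 − 4 = 4.

4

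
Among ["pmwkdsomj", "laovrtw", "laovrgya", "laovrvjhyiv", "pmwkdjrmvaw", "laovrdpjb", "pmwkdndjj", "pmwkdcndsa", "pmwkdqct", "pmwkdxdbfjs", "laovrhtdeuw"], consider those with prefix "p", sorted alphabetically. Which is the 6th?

pmwkdxdbfjs

Filter for "p…" and sort: "pmwkdcndsa", "pmwkdjrmvaw", "pmwkdndjj", "pmwkdqct", "pmwkdsomj", "pmwkdxdbfjs"
Position 6: pmwkdxdbfjs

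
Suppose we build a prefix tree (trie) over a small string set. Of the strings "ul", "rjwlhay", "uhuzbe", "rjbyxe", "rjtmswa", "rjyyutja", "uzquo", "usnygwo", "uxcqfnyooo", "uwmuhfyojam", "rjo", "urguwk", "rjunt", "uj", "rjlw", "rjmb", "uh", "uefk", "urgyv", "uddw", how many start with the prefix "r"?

8

Traverse to the node for "r", then collect every word in that subtree.
Words under "r": rjbyxe, rjlw, rjmb, rjo, rjtmswa, rjunt, rjwlhay, rjyyutja
Count: 8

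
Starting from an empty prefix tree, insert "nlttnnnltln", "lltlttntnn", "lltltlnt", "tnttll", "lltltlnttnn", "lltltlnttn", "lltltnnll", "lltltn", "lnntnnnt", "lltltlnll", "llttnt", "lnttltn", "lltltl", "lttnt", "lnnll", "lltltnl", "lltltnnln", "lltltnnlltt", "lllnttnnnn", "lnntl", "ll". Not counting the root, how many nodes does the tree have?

For each word, the new-node count is its length minus the longest prefix already in the trie:
  "nlttnnnltln" → 11 new (n, l, t, t, n, n, n, l, t, l, n)
  "lltlttntnn" → 10 new (l, l, t, l, t, t, n, t, n, n)
  "lltltlnt" → prefix "lltlt" already present; 3 new (l, n, t)
  "tnttll" → 6 new (t, n, t, t, l, l)
  "lltltlnttnn" → prefix "lltltlnt" already present; 3 new (t, n, n)
  "lltltlnttn" → prefix "lltltlnttn" already present; 0 new (none)
  "lltltnnll" → prefix "lltlt" already present; 4 new (n, n, l, l)
  "lltltn" → prefix "lltltn" already present; 0 new (none)
  "lnntnnnt" → prefix "l" already present; 7 new (n, n, t, n, n, n, t)
  "lltltlnll" → prefix "lltltln" already present; 2 new (l, l)
  "llttnt" → prefix "llt" already present; 3 new (t, n, t)
  "lnttltn" → prefix "ln" already present; 5 new (t, t, l, t, n)
  "lltltl" → prefix "lltltl" already present; 0 new (none)
  "lttnt" → prefix "l" already present; 4 new (t, t, n, t)
  "lnnll" → prefix "lnn" already present; 2 new (l, l)
  "lltltnl" → prefix "lltltn" already present; 1 new (l)
  "lltltnnln" → prefix "lltltnnl" already present; 1 new (n)
  "lltltnnlltt" → prefix "lltltnnll" already present; 2 new (t, t)
  "lllnttnnnn" → prefix "ll" already present; 8 new (l, n, t, t, n, n, n, n)
  "lnntl" → prefix "lnnt" already present; 1 new (l)
  "ll" → prefix "ll" already present; 0 new (none)
Total nodes = 11 + 10 + 3 + 6 + 3 + 0 + 4 + 0 + 7 + 2 + 3 + 5 + 0 + 4 + 2 + 1 + 1 + 2 + 8 + 1 + 0 = 73

73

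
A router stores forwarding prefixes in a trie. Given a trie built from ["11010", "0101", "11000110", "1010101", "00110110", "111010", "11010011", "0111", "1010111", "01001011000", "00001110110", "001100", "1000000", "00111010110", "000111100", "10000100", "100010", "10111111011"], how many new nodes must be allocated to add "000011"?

0

Every character of "000011" already lies on an existing path (it is a prefix of some stored word).
No new nodes are needed: 0.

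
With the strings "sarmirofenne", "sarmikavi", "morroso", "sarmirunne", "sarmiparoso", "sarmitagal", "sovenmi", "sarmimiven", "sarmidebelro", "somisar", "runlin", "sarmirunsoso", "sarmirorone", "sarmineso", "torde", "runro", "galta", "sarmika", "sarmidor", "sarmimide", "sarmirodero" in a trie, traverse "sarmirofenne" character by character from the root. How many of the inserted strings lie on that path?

1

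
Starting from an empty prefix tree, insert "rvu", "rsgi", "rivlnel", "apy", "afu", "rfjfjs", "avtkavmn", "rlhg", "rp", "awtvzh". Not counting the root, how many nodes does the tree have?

38

Trie structure (* marks end of a word):
(root)
├─ a
│  ├─ f
│  │  └─ u *
│  ├─ p
│  │  └─ y *
│  ├─ v
│  │  └─ t
│  │     └─ k
│  │        └─ a
│  │           └─ v
│  │              └─ m
│  │                 └─ n *
│  └─ w
│     └─ t
│        └─ v
│           └─ z
│              └─ h *
└─ r
   ├─ f
   │  └─ j
   │     └─ f
   │        └─ j
   │           └─ s *
   ├─ i
   │  └─ v
   │     └─ l
   │        └─ n
   │           └─ e
   │              └─ l *
   ├─ l
   │  └─ h
   │     └─ g *
   ├─ p *
   ├─ s
   │  └─ g
   │     └─ i *
   └─ v
      └─ u *
Counting every labelled node above: 38.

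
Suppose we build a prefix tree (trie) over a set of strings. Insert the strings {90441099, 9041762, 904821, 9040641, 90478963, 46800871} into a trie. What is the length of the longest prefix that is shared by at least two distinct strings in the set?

The deepest shared node is where two words last agree before diverging.
"9040641" and "9041762" agree on "904" (3 characters) before diverging; nothing deeper is shared.
Longest shared-prefix length: 3

3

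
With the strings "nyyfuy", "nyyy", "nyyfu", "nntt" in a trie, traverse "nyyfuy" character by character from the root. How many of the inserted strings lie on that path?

Check each prefix of "nyyfuy" against the stored set — each match is an end-marker on the path.
Prefixes of the query that are stored words: "nyyfu", "nyyfuy"
Count: 2

2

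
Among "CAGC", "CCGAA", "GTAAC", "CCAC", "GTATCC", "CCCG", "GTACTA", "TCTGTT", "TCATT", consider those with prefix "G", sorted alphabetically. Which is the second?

GTACTA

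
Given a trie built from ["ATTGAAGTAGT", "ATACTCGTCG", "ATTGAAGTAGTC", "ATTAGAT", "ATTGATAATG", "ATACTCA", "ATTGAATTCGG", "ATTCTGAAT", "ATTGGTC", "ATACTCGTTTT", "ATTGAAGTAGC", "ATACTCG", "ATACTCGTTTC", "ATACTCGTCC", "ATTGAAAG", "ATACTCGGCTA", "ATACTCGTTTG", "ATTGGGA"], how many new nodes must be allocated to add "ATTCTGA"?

Every character of "ATTCTGA" already lies on an existing path (it is a prefix of some stored word).
No new nodes are needed: 0.

0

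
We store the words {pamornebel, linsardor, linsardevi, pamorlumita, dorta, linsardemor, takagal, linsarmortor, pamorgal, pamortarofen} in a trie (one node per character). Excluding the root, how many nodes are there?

Insert word by word; a character creates a node only if that edge doesn't already exist:
  "pamornebel" → 10 new (p, a, m, o, r, n, e, b, e, l)
  "linsardor" → 9 new (l, i, n, s, a, r, d, o, r)
  "linsardevi" → prefix "linsard" already present; 3 new (e, v, i)
  "pamorlumita" → prefix "pamor" already present; 6 new (l, u, m, i, t, a)
  "dorta" → 5 new (d, o, r, t, a)
  "linsardemor" → prefix "linsarde" already present; 3 new (m, o, r)
  "takagal" → 7 new (t, a, k, a, g, a, l)
  "linsarmortor" → prefix "linsar" already present; 6 new (m, o, r, t, o, r)
  "pamorgal" → prefix "pamor" already present; 3 new (g, a, l)
  "pamortarofen" → prefix "pamor" already present; 7 new (t, a, r, o, f, e, n)
Total nodes = 10 + 9 + 3 + 6 + 5 + 3 + 7 + 6 + 3 + 7 = 59

59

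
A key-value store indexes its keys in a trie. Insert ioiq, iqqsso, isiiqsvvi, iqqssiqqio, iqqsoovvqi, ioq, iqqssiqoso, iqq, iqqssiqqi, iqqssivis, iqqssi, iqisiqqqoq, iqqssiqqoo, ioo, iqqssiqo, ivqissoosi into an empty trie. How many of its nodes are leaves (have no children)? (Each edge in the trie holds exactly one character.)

12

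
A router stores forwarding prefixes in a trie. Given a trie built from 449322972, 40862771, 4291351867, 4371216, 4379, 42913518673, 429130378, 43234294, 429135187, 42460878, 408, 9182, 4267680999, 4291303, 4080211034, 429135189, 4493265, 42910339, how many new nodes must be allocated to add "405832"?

4

The longest prefix of "405832" already in the trie is "40" (length 2).
Each of the 4 remaining characters creates one node.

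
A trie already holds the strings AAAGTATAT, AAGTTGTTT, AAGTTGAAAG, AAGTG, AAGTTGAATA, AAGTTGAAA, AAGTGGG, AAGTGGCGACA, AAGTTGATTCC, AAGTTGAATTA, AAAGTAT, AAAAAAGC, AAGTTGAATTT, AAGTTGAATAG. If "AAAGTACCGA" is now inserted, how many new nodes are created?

The longest prefix of "AAAGTACCGA" already in the trie is "AAAGTA" (length 6).
Each of the 4 remaining characters creates one node.

4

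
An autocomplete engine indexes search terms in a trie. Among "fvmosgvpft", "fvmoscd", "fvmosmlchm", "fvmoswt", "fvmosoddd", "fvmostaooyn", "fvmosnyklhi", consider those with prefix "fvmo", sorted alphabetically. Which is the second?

DFS of the "fvmo" subtree visits, in order: "fvmoscd", "fvmosgvpft", "fvmosmlchm", "fvmosnyklhi", "fvmosoddd", "fvmostaooyn", "fvmoswt"
The 2nd is fvmosgvpft.

fvmosgvpft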